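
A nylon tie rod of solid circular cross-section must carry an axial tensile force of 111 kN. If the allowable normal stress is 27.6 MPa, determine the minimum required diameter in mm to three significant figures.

71.6 mm

Required area A ≥ P/σ_allow = 111000/27.6 = 4022 mm².
For a solid circular section, d ≥ √(4A/π) = 71.56 mm.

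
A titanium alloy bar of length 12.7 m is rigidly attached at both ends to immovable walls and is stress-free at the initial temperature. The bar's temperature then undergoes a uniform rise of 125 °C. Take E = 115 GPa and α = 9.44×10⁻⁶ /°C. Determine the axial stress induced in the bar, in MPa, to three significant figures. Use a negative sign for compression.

Free thermal expansion αLΔT = 9.44e-6 · 12700 · 125 = 14.99 mm.
The walls impose strain ε = −(14.99)/12700 = -1.1800e-03; σ = Eε = 115000 · -1.1800e-03 = -135.7 MPa.

-136 MPa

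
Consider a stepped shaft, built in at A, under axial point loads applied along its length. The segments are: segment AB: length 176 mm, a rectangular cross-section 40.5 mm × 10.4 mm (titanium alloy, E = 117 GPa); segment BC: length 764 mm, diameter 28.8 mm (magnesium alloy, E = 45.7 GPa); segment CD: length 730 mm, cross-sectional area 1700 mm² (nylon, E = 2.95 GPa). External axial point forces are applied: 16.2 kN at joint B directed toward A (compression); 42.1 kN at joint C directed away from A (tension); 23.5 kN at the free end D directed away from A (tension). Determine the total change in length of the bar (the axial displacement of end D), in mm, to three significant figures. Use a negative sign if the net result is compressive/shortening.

5.28 mm

Internal axial forces (sectioning from the free end, tension +): N_CD = 23.5 kN, N_BC = 65.6 kN, N_AB = 49.4 kN.
A_AB = 421.2 mm².
A_BC = 651.4 mm².
δ_AB = 49400·176/(421.2·117000) = 0.1764 mm
δ_BC = 65600·764/(651.4·45700) = 1.683 mm
δ_CD = 23500·730/(1700·2950) = 3.421 mm
δ = Σδ_i = 5.281 mm.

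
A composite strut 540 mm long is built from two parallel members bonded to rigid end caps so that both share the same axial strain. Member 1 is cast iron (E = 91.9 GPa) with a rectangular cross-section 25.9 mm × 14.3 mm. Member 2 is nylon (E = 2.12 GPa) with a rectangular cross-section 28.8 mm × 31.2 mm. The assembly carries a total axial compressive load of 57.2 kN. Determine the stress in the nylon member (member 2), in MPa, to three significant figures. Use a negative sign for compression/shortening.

A_1 = 370.4 mm².
A_2 = 898.6 mm².
Equal strain + equilibrium ⇒ each member carries load in proportion to AE: A₁E₁ = 34040000 N, A₂E₂ = 1905000 N, ΣAE = 35940000 N.
σ₂ = P·E₂/ΣAE = -57200·2120/35940000 = -3.374 MPa.

-3.37 MPa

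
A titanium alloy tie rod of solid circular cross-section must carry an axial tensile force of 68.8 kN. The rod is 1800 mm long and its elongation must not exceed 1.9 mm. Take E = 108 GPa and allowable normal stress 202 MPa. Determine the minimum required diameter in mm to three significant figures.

27.7 mm

Required area A ≥ P/σ_allow = 68800/202 = 340.6 mm².
For a solid circular section, d ≥ √(4A/π) = 20.82 mm.
Elongation limit: A ≥ PL/(Eδ_allow) = 68800·1800/(108000·1.9) = 603.5 mm² ⇒ d ≥ 27.72 mm.
The elongation limit governs.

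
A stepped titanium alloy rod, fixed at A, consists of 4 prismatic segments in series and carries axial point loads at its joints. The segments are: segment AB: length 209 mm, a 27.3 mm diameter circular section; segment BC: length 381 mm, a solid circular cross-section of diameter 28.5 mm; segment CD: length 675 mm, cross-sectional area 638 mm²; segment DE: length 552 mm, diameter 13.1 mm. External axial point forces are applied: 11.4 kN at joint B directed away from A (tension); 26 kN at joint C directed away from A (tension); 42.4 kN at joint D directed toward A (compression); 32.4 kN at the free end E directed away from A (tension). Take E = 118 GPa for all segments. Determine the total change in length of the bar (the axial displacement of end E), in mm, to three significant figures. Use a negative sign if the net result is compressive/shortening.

1.20 mm

Internal axial forces (sectioning from the free end, tension +): N_DE = 32.4 kN, N_CD = -10 kN, N_BC = 16 kN, N_AB = 27.4 kN.
A_AB = 585.3 mm².
A_BC = 637.9 mm².
A_DE = 134.8 mm².
δ_AB = 27400·209/(585.3·118000) = 0.08291 mm
δ_BC = 16000·381/(637.9·118000) = 0.08098 mm
δ_CD = -10000·675/(638·118000) = -0.08966 mm
δ_DE = 32400·552/(134.8·118000) = 1.125 mm
δ = Σδ_i = 1.199 mm.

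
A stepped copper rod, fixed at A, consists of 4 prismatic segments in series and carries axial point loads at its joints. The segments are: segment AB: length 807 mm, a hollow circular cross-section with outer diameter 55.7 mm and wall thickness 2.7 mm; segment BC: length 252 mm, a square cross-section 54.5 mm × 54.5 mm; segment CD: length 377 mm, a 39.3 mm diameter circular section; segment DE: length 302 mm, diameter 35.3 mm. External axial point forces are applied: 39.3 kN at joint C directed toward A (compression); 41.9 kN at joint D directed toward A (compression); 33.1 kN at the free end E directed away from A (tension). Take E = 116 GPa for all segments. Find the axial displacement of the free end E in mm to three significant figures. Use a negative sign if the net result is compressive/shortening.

-0.715 mm

Internal axial forces (sectioning from the free end, tension +): N_DE = 33.1 kN, N_CD = -8.8 kN, N_BC = -48.1 kN, N_AB = -48.1 kN.
A_AB = 449.6 mm².
A_BC = 2970 mm².
A_CD = 1213 mm².
A_DE = 978.7 mm².
δ_AB = -48100·807/(449.6·116000) = -0.7443 mm
δ_BC = -48100·252/(2970·116000) = -0.03518 mm
δ_CD = -8800·377/(1213·116000) = -0.02358 mm
δ_DE = 33100·302/(978.7·116000) = 0.08805 mm
δ = Σδ_i = -0.715 mm.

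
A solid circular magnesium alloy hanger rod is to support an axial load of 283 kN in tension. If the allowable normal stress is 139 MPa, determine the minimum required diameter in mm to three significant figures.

Required area A ≥ P/σ_allow = 283000/139 = 2036 mm².
For a solid circular section, d ≥ √(4A/π) = 50.91 mm.

50.9 mm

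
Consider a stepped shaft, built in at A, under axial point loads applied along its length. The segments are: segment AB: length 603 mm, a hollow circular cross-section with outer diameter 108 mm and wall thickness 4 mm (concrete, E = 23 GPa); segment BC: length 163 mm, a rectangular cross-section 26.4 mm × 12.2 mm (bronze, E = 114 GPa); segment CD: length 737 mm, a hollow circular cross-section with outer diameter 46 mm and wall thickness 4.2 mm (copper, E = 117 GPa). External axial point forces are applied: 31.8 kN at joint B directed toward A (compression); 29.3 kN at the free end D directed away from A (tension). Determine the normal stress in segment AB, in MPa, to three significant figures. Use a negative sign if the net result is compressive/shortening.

Internal axial forces (sectioning from the free end, tension +): N_CD = 29.3 kN, N_BC = 29.3 kN, N_AB = -2.5 kN.
A_AB = 1307 mm².
σ_AB = N_AB/A_AB = -2500/1307 = -1.913 MPa.

-1.91 MPa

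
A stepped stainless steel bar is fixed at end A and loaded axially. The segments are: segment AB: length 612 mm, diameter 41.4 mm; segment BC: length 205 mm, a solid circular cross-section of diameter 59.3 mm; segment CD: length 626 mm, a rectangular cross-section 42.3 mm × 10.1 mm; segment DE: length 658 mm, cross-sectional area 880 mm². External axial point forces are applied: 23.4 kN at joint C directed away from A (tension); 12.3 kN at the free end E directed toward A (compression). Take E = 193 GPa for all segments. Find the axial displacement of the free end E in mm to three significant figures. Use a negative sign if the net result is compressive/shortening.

-0.111 mm

Internal axial forces (sectioning from the free end, tension +): N_DE = -12.3 kN, N_CD = -12.3 kN, N_BC = 11.1 kN, N_AB = 11.1 kN.
A_AB = 1346 mm².
A_BC = 2762 mm².
A_CD = 427.2 mm².
δ_AB = 11100·612/(1346·193000) = 0.02615 mm
δ_BC = 11100·205/(2762·193000) = 0.004269 mm
δ_CD = -12300·626/(427.2·193000) = -0.09338 mm
δ_DE = -12300·658/(880·193000) = -0.04765 mm
δ = Σδ_i = -0.1106 mm.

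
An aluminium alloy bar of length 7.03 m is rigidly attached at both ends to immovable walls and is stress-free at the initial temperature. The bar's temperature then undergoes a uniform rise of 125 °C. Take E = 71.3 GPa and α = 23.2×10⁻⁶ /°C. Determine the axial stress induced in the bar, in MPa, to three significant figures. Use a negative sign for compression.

Free thermal expansion αLΔT = 23.2e-6 · 7030 · 125 = 20.39 mm.
The walls impose strain ε = −(20.39)/7030 = -2.9000e-03; σ = Eε = 71300 · -2.9000e-03 = -206.8 MPa.

-207 MPa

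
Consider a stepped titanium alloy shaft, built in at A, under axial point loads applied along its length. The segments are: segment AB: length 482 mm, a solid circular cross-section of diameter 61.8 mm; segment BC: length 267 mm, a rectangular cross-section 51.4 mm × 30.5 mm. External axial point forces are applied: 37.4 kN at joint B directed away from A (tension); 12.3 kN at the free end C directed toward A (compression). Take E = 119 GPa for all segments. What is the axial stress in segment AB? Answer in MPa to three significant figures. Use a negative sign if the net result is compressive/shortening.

8.37 MPa

Internal axial forces (sectioning from the free end, tension +): N_BC = -12.3 kN, N_AB = 25.1 kN.
A_AB = 3000 mm².
σ_AB = N_AB/A_AB = 25100/3000 = 8.368 MPa.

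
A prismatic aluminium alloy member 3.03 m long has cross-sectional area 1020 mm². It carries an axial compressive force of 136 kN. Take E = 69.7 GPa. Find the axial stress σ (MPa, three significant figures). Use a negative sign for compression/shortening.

σ = N/A = -136000/1020 = -133.3 MPa.

-133 MPa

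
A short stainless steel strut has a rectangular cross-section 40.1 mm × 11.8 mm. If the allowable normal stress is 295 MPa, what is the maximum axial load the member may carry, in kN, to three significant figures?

A = 473.2 mm².
P_max = σ_allow · A = 295 · 473.2 = 139600 N = 139.6 kN.

140 kN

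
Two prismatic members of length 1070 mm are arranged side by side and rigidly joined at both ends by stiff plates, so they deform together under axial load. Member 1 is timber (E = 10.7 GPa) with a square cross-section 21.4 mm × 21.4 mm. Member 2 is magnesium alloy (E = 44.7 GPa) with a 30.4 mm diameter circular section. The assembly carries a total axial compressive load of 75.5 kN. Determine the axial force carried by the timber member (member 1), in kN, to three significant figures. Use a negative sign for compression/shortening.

-9.91 kN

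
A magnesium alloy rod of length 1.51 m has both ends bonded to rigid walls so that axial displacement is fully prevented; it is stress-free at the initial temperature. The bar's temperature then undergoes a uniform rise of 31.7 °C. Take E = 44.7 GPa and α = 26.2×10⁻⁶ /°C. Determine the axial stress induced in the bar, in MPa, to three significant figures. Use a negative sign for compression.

Free thermal expansion αLΔT = 26.2e-6 · 1510 · 31.7 = 1.254 mm.
The walls impose strain ε = −(1.254)/1510 = -8.3054e-04; σ = Eε = 44700 · -8.3054e-04 = -37.13 MPa.

-37.1 MPa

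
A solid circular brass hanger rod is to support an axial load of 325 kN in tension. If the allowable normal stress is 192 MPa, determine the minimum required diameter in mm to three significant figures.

46.4 mm

Required area A ≥ P/σ_allow = 325000/192 = 1693 mm².
For a solid circular section, d ≥ √(4A/π) = 46.42 mm.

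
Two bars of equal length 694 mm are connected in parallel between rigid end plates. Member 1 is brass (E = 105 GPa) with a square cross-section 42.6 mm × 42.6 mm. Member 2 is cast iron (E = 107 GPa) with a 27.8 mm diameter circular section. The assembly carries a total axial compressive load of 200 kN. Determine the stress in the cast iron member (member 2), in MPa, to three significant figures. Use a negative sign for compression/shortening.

A_1 = 1815 mm².
A_2 = 607 mm².
Equal strain + equilibrium ⇒ each member carries load in proportion to AE: A₁E₁ = 190500000 N, A₂E₂ = 64950000 N, ΣAE = 255500000 N.
σ₂ = P·E₂/ΣAE = -200000·107000/255500000 = -83.76 MPa.

-83.8 MPa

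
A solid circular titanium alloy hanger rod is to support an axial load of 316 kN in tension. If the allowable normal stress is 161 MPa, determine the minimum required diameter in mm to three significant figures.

50.0 mm

Required area A ≥ P/σ_allow = 316000/161 = 1963 mm².
For a solid circular section, d ≥ √(4A/π) = 49.99 mm.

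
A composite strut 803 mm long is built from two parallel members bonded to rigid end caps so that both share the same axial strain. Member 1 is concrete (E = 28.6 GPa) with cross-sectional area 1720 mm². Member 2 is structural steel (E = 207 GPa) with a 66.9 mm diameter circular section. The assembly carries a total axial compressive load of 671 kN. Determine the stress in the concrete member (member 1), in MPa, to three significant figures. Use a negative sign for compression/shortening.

-24.7 MPa

A_2 = 3515 mm².
Equal strain + equilibrium ⇒ each member carries load in proportion to AE: A₁E₁ = 49190000 N, A₂E₂ = 727600000 N, ΣAE = 776800000 N.
σ₁ = P·E₁/ΣAE = -671000·28600/776800000 = -24.7 MPa.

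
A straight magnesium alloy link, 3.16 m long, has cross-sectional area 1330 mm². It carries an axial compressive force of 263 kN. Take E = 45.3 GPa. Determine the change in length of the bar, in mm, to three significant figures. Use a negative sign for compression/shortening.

-13.8 mm

δ_mech = NL/(AE) = -263000·3160/(1330·45300) = -13.79 mm.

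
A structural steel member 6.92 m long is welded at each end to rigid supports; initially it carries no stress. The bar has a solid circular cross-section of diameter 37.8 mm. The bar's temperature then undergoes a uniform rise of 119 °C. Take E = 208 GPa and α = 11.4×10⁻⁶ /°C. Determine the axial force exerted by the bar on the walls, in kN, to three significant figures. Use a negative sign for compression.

-317 kN

Free thermal expansion αLΔT = 11.4e-6 · 6920 · 119 = 9.388 mm.
The walls impose strain ε = −(9.388)/6920 = -1.3566e-03; σ = Eε = 208000 · -1.3566e-03 = -282.2 MPa.
Wall reaction R = σ·A = -282.2·1122 = -316700 N = -316.7 kN.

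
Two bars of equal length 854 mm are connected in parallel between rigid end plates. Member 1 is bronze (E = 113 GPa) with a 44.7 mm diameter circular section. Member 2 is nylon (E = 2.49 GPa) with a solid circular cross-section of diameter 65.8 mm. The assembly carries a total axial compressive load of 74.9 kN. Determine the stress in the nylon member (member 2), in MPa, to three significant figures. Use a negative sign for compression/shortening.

A_1 = 1569 mm².
A_2 = 3400 mm².
Equal strain + equilibrium ⇒ each member carries load in proportion to AE: A₁E₁ = 177300000 N, A₂E₂ = 8467000 N, ΣAE = 185800000 N.
σ₂ = P·E₂/ΣAE = -74900·2490/185800000 = -1.004 MPa.

-1.00 MPa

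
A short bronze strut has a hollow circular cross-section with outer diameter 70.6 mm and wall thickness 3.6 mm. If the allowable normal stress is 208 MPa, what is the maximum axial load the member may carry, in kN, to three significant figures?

158 kN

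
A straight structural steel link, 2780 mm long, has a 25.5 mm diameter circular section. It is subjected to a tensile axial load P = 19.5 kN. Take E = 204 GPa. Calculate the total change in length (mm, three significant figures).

A = 510.7 mm².
δ_mech = NL/(AE) = 19500·2780/(510.7·204000) = 0.5203 mm.

0.520 mm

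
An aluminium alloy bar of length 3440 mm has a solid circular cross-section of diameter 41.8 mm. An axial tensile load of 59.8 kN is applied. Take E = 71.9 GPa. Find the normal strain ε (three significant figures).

6.06e-04

A = 1372 mm².
σ = N/A = 43.58 MPa; ε = σ/E = 43.58/71900 = 6.061e-04.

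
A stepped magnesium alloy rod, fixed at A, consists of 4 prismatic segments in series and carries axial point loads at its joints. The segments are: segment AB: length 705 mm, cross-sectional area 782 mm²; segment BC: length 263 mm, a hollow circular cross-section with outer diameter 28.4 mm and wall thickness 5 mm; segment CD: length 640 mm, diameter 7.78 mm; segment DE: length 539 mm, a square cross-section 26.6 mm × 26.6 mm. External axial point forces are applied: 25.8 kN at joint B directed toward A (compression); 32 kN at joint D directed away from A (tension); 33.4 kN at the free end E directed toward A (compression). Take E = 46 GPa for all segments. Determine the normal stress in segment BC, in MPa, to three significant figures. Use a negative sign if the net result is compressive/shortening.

Internal axial forces (sectioning from the free end, tension +): N_DE = -33.4 kN, N_CD = -1.4 kN, N_BC = -1.4 kN, N_AB = -27.2 kN.
A_BC = 367.6 mm².
σ_BC = N_BC/A_BC = -1400/367.6 = -3.809 MPa.

-3.81 MPa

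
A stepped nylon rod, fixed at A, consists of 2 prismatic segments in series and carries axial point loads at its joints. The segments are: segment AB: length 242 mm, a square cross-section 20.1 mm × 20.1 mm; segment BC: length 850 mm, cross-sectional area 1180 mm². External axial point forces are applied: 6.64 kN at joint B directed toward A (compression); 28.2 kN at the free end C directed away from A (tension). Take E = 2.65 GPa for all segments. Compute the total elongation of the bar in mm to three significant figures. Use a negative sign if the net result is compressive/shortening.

Internal axial forces (sectioning from the free end, tension +): N_BC = 28.2 kN, N_AB = 21.56 kN.
A_AB = 404 mm².
δ_AB = 21560·242/(404·2650) = 4.873 mm
δ_BC = 28200·850/(1180·2650) = 7.665 mm
δ = Σδ_i = 12.54 mm.

12.5 mm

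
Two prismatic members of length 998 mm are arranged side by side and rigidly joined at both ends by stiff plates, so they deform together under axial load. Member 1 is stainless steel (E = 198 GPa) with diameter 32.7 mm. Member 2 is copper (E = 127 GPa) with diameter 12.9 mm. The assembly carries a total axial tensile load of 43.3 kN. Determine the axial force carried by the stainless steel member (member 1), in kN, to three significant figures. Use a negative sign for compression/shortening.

39.4 kN

A_1 = 839.8 mm².
A_2 = 130.7 mm².
Equal strain + equilibrium ⇒ each member carries load in proportion to AE: A₁E₁ = 166300000 N, A₂E₂ = 16600000 N, ΣAE = 182900000 N.
F₁ = P·A₁E₁/ΣAE = 43300·166300000/182900000 = 39370 N.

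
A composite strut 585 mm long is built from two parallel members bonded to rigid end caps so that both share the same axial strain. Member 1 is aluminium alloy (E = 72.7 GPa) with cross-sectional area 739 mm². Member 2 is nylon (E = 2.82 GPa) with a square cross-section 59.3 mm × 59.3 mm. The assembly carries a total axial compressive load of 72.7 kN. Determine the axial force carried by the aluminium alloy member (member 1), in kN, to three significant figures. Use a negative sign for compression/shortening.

A_2 = 3516 mm².
Equal strain + equilibrium ⇒ each member carries load in proportion to AE: A₁E₁ = 53730000 N, A₂E₂ = 9917000 N, ΣAE = 63640000 N.
F₁ = P·A₁E₁/ΣAE = -72700·53730000/63640000 = -61370 N.

-61.4 kN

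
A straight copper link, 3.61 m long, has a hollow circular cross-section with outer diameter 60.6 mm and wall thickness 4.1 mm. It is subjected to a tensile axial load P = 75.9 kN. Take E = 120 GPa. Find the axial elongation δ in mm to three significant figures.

3.14 mm

A = 727.7 mm².
δ_mech = NL/(AE) = 75900·3610/(727.7·120000) = 3.138 mm.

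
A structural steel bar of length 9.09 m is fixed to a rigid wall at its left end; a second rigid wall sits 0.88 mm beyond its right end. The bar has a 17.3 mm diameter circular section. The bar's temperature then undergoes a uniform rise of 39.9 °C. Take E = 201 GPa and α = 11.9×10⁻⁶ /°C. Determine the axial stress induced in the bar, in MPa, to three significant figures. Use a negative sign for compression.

-76.0 MPa

Free thermal expansion αLΔT = 11.9e-6 · 9090 · 39.9 = 4.316 mm.
The walls engage after the gap closes; constrained expansion = 4.316 − 0.88 = 3.436 mm.
The walls impose strain ε = −(3.436)/9090 = -3.7800e-04; σ = Eε = 201000 · -3.7800e-04 = -75.98 MPa.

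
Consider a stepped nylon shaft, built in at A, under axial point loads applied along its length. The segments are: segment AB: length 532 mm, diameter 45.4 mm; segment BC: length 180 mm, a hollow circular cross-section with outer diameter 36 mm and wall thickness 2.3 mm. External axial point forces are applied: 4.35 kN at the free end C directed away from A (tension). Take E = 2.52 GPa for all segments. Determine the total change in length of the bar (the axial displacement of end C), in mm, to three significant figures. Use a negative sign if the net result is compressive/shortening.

1.84 mm

Internal axial forces (sectioning from the free end, tension +): N_BC = 4.35 kN, N_AB = 4.35 kN.
A_AB = 1619 mm².
A_BC = 243.5 mm².
δ_AB = 4350·532/(1619·2520) = 0.5673 mm
δ_BC = 4350·180/(243.5·2520) = 1.276 mm
δ = Σδ_i = 1.843 mm.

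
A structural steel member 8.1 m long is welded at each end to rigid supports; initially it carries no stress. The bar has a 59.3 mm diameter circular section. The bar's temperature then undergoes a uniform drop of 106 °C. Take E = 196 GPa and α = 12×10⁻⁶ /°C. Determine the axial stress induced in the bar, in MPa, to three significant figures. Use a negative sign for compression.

Free thermal expansion αLΔT = 12e-6 · 8100 · -106 = -10.3 mm.
The walls impose strain ε = −(-10.3)/8100 = 1.2720e-03; σ = Eε = 196000 · 1.2720e-03 = 249.3 MPa.

249 MPa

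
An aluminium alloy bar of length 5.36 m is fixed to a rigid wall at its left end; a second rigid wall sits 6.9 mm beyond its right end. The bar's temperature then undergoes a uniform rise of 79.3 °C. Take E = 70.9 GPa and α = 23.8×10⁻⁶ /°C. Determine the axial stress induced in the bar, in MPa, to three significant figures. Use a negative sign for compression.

-42.5 MPa

Free thermal expansion αLΔT = 23.8e-6 · 5360 · 79.3 = 10.12 mm.
The walls engage after the gap closes; constrained expansion = 10.12 − 6.9 = 3.216 mm.
The walls impose strain ε = −(3.216)/5360 = -6.0003e-04; σ = Eε = 70900 · -6.0003e-04 = -42.54 MPa.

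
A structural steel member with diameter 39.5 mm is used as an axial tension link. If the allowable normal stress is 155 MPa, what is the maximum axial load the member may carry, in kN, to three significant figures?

190 kN

A = 1225 mm².
P_max = σ_allow · A = 155 · 1225 = 189900 N = 189.9 kN.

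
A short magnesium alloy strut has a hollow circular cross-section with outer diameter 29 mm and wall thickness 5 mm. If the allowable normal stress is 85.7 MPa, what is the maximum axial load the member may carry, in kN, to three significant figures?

32.3 kN

A = 377 mm².
P_max = σ_allow · A = 85.7 · 377 = 32310 N = 32.31 kN.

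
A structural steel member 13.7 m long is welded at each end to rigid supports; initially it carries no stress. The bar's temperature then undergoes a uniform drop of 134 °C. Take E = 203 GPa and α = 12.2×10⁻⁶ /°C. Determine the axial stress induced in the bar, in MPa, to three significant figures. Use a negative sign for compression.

332 MPa

Free thermal expansion αLΔT = 12.2e-6 · 13700 · -134 = -22.4 mm.
The walls impose strain ε = −(-22.4)/13700 = 1.6348e-03; σ = Eε = 203000 · 1.6348e-03 = 331.9 MPa.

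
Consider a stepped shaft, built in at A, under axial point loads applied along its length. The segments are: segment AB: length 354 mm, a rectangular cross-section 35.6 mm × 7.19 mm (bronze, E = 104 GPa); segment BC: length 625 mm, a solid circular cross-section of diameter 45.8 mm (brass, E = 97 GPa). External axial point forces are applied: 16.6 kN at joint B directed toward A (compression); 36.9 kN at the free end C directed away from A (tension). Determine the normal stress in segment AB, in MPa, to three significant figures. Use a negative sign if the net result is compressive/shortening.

Internal axial forces (sectioning from the free end, tension +): N_BC = 36.9 kN, N_AB = 20.3 kN.
A_AB = 256 mm².
σ_AB = N_AB/A_AB = 20300/256 = 79.31 MPa.

79.3 MPa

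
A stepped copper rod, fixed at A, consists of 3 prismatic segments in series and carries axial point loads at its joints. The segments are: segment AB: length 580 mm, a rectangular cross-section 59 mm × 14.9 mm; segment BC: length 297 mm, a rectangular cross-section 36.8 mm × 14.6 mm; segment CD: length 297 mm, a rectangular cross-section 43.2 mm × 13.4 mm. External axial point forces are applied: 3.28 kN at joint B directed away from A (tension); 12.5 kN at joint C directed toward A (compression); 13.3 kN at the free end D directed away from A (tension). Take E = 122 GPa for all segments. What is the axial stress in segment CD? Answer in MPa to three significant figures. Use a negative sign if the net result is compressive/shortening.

Internal axial forces (sectioning from the free end, tension +): N_CD = 13.3 kN, N_BC = 0.8 kN, N_AB = 4.08 kN.
A_CD = 578.9 mm².
σ_CD = N_CD/A_CD = 13300/578.9 = 22.98 MPa.

23.0 MPa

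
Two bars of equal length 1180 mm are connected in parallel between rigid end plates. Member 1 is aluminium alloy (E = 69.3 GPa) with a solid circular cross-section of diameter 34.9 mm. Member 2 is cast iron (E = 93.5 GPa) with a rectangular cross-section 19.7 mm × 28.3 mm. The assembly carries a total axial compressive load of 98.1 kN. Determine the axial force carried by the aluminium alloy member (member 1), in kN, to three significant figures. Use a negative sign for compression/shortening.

A_1 = 956.6 mm².
A_2 = 557.5 mm².
Equal strain + equilibrium ⇒ each member carries load in proportion to AE: A₁E₁ = 66290000 N, A₂E₂ = 52130000 N, ΣAE = 118400000 N.
F₁ = P·A₁E₁/ΣAE = -98100·66290000/118400000 = -54920 N.

-54.9 kN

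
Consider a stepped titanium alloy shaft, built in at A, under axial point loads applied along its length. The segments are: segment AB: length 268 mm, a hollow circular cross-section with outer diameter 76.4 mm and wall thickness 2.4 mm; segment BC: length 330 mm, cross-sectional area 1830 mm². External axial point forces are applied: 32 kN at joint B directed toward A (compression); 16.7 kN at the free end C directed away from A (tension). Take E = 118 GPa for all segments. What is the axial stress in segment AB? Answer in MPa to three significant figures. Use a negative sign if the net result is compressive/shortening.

Internal axial forces (sectioning from the free end, tension +): N_BC = 16.7 kN, N_AB = -15.3 kN.
A_AB = 557.9 mm².
σ_AB = N_AB/A_AB = -15300/557.9 = -27.42 MPa.

-27.4 MPa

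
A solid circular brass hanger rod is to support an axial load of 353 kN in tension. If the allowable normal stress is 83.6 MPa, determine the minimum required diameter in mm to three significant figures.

Required area A ≥ P/σ_allow = 353000/83.6 = 4222 mm².
For a solid circular section, d ≥ √(4A/π) = 73.32 mm.

73.3 mm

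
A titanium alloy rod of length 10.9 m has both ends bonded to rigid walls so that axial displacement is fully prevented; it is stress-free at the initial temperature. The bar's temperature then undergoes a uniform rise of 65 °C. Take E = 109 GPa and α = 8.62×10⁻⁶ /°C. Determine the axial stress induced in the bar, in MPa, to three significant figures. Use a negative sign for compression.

-61.1 MPa

Free thermal expansion αLΔT = 8.62e-6 · 10900 · 65 = 6.107 mm.
The walls impose strain ε = −(6.107)/10900 = -5.6030e-04; σ = Eε = 109000 · -5.6030e-04 = -61.07 MPa.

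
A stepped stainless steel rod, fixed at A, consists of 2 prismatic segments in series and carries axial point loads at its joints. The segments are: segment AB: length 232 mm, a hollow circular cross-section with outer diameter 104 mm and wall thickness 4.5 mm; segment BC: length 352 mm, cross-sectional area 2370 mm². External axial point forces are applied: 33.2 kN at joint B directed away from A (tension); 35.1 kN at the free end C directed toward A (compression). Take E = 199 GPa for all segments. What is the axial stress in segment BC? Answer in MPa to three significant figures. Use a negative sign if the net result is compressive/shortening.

-14.8 MPa

Internal axial forces (sectioning from the free end, tension +): N_BC = -35.1 kN, N_AB = -1.9 kN.
σ_BC = N_BC/A_BC = -35100/2370 = -14.81 MPa.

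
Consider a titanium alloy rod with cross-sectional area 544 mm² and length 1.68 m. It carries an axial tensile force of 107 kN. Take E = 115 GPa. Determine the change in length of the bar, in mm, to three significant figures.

δ_mech = NL/(AE) = 107000·1680/(544·115000) = 2.873 mm.

2.87 mm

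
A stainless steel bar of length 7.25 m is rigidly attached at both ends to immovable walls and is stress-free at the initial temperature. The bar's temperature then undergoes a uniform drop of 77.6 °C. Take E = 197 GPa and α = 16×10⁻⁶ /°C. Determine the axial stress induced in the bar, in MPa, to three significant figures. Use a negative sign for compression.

245 MPa

Free thermal expansion αLΔT = 16e-6 · 7250 · -77.6 = -9.002 mm.
The walls impose strain ε = −(-9.002)/7250 = 1.2416e-03; σ = Eε = 197000 · 1.2416e-03 = 244.6 MPa.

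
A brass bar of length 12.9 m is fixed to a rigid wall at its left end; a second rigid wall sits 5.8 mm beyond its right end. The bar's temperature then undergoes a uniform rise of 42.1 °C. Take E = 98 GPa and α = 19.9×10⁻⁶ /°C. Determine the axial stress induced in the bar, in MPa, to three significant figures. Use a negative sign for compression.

Free thermal expansion αLΔT = 19.9e-6 · 12900 · 42.1 = 10.81 mm.
The walls engage after the gap closes; constrained expansion = 10.81 − 5.8 = 5.007 mm.
The walls impose strain ε = −(5.007)/12900 = -3.8818e-04; σ = Eε = 98000 · -3.8818e-04 = -38.04 MPa.

-38.0 MPa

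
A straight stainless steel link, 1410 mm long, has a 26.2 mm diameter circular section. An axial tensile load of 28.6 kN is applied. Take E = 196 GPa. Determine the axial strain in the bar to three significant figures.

2.71e-04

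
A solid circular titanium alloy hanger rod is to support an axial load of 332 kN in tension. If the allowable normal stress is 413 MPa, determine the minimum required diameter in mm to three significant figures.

32.0 mm

Required area A ≥ P/σ_allow = 332000/413 = 803.9 mm².
For a solid circular section, d ≥ √(4A/π) = 31.99 mm.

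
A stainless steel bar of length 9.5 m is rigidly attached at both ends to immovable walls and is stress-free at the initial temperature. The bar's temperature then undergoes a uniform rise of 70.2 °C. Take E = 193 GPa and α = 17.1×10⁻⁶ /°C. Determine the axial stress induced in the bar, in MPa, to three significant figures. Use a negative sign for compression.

Free thermal expansion αLΔT = 17.1e-6 · 9500 · 70.2 = 11.4 mm.
The walls impose strain ε = −(11.4)/9500 = -1.2004e-03; σ = Eε = 193000 · -1.2004e-03 = -231.7 MPa.

-232 MPa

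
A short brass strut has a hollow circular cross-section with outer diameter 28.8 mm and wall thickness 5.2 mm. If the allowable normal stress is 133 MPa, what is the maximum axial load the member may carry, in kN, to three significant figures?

A = 385.5 mm².
P_max = σ_allow · A = 133 · 385.5 = 51280 N = 51.28 kN.

51.3 kN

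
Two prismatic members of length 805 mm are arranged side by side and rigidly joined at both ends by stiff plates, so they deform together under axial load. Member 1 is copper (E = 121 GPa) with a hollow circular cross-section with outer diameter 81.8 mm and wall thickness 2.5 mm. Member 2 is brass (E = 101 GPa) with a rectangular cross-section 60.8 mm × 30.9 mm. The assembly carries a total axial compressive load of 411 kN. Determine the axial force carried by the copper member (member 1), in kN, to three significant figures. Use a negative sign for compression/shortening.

A_1 = 622.8 mm².
A_2 = 1879 mm².
Equal strain + equilibrium ⇒ each member carries load in proportion to AE: A₁E₁ = 75360000 N, A₂E₂ = 189800000 N, ΣAE = 265100000 N.
F₁ = P·A₁E₁/ΣAE = -411000·75360000/265100000 = -116800 N.

-117 kN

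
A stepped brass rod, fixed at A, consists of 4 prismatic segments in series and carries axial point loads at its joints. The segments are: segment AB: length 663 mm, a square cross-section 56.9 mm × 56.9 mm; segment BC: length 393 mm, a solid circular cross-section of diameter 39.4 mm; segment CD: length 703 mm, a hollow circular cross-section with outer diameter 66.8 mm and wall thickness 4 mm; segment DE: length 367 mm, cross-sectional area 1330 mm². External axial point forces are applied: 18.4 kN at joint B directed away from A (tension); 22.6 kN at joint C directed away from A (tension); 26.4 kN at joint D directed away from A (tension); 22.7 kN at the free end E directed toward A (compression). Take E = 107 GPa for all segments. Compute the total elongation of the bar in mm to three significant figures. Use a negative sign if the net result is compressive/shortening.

Internal axial forces (sectioning from the free end, tension +): N_DE = -22.7 kN, N_CD = 3.7 kN, N_BC = 26.3 kN, N_AB = 44.7 kN.
A_AB = 3238 mm².
A_BC = 1219 mm².
A_CD = 789.2 mm².
δ_AB = 44700·663/(3238·107000) = 0.08555 mm
δ_BC = 26300·393/(1219·107000) = 0.07923 mm
δ_CD = 3700·703/(789.2·107000) = 0.0308 mm
δ_DE = -22700·367/(1330·107000) = -0.05854 mm
δ = Σδ_i = 0.137 mm.

0.137 mm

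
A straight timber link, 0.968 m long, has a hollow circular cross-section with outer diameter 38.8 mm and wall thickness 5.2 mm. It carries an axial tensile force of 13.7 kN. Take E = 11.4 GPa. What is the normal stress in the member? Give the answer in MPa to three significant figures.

25.0 MPa

A = 548.9 mm².
σ = N/A = 13700/548.9 = 24.96 MPa.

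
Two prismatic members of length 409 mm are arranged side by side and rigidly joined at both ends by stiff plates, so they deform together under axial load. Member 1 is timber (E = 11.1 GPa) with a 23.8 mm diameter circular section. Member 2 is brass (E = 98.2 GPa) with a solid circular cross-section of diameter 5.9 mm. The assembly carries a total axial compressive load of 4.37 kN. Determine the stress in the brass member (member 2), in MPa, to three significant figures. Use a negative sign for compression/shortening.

-56.3 MPa

A_1 = 444.9 mm².
A_2 = 27.34 mm².
Equal strain + equilibrium ⇒ each member carries load in proportion to AE: A₁E₁ = 4938000 N, A₂E₂ = 2685000 N, ΣAE = 7623000 N.
σ₂ = P·E₂/ΣAE = -4370·98200/7623000 = -56.3 MPa.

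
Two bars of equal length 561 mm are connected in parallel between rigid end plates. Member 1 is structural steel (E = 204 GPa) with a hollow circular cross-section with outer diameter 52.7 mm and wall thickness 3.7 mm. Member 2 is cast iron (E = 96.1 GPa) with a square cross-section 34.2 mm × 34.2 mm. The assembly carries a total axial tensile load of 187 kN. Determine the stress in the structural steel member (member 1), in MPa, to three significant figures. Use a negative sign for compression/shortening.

A_1 = 569.6 mm².
A_2 = 1170 mm².
Equal strain + equilibrium ⇒ each member carries load in proportion to AE: A₁E₁ = 116200000 N, A₂E₂ = 112400000 N, ΣAE = 228600000 N.
σ₁ = P·E₁/ΣAE = 187000·204000/228600000 = 166.9 MPa.

167 MPa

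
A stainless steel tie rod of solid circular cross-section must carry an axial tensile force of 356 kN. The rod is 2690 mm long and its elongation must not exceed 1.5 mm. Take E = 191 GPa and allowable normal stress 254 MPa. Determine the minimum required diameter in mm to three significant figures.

Required area A ≥ P/σ_allow = 356000/254 = 1402 mm².
For a solid circular section, d ≥ √(4A/π) = 42.24 mm.
Elongation limit: A ≥ PL/(Eδ_allow) = 356000·2690/(191000·1.5) = 3343 mm² ⇒ d ≥ 65.24 mm.
The elongation limit governs.

65.2 mm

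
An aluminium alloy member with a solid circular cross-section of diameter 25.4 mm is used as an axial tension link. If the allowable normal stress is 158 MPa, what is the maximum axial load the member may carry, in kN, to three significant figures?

A = 506.7 mm².
P_max = σ_allow · A = 158 · 506.7 = 80060 N = 80.06 kN.

80.1 kN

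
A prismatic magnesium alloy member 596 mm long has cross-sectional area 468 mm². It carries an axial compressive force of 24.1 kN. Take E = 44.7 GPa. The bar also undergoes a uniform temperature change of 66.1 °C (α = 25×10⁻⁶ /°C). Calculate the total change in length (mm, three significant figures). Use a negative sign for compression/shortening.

0.298 mm

δ_mech = NL/(AE) = -24100·596/(468·44700) = -0.6866 mm.
δ_thermal = αLΔT = 25e-6·596·66.1 = 0.9849 mm.
δ = δ_mech + δ_thermal = 0.2983 mm.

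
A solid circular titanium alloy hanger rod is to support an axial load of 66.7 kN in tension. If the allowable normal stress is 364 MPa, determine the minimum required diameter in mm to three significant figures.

Required area A ≥ P/σ_allow = 66700/364 = 183.2 mm².
For a solid circular section, d ≥ √(4A/π) = 15.27 mm.

15.3 mm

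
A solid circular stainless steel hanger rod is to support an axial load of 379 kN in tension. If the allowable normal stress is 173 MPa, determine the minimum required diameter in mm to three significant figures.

52.8 mm

Required area A ≥ P/σ_allow = 379000/173 = 2191 mm².
For a solid circular section, d ≥ √(4A/π) = 52.81 mm.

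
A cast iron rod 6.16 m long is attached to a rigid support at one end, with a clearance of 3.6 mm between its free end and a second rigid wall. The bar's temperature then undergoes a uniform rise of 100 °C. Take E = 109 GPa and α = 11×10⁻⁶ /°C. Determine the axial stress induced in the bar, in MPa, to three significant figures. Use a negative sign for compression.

Free thermal expansion αLΔT = 11e-6 · 6160 · 100 = 6.776 mm.
The walls engage after the gap closes; constrained expansion = 6.776 − 3.6 = 3.176 mm.
The walls impose strain ε = −(3.176)/6160 = -5.1558e-04; σ = Eε = 109000 · -5.1558e-04 = -56.2 MPa.

-56.2 MPa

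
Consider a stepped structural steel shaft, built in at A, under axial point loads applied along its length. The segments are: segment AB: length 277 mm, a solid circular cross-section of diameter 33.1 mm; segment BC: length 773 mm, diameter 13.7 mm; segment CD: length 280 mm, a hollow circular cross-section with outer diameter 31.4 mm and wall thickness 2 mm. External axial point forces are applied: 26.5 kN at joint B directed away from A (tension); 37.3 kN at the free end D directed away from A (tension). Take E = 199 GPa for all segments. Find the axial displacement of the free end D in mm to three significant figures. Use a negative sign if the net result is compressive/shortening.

1.37 mm

Internal axial forces (sectioning from the free end, tension +): N_CD = 37.3 kN, N_BC = 37.3 kN, N_AB = 63.8 kN.
A_AB = 860.5 mm².
A_BC = 147.4 mm².
A_CD = 184.7 mm².
δ_AB = 63800·277/(860.5·199000) = 0.1032 mm
δ_BC = 37300·773/(147.4·199000) = 0.9829 mm
δ_CD = 37300·280/(184.7·199000) = 0.2841 mm
δ = Σδ_i = 1.37 mm.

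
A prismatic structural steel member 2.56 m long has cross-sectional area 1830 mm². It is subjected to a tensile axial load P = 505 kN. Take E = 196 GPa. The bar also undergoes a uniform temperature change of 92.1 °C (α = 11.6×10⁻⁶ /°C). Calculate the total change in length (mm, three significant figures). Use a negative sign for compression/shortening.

δ_mech = NL/(AE) = 505000·2560/(1830·196000) = 3.604 mm.
δ_thermal = αLΔT = 11.6e-6·2560·92.1 = 2.735 mm.
δ = δ_mech + δ_thermal = 6.339 mm.

6.34 mm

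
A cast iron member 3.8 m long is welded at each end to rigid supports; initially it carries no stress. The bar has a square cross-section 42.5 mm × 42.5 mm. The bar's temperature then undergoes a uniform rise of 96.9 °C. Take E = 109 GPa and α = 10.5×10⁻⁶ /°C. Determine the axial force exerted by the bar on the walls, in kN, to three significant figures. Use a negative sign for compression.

Free thermal expansion αLΔT = 10.5e-6 · 3800 · 96.9 = 3.866 mm.
The walls impose strain ε = −(3.866)/3800 = -1.0175e-03; σ = Eε = 109000 · -1.0175e-03 = -110.9 MPa.
Wall reaction R = σ·A = -110.9·1806 = -200300 N = -200.3 kN.

-200 kN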